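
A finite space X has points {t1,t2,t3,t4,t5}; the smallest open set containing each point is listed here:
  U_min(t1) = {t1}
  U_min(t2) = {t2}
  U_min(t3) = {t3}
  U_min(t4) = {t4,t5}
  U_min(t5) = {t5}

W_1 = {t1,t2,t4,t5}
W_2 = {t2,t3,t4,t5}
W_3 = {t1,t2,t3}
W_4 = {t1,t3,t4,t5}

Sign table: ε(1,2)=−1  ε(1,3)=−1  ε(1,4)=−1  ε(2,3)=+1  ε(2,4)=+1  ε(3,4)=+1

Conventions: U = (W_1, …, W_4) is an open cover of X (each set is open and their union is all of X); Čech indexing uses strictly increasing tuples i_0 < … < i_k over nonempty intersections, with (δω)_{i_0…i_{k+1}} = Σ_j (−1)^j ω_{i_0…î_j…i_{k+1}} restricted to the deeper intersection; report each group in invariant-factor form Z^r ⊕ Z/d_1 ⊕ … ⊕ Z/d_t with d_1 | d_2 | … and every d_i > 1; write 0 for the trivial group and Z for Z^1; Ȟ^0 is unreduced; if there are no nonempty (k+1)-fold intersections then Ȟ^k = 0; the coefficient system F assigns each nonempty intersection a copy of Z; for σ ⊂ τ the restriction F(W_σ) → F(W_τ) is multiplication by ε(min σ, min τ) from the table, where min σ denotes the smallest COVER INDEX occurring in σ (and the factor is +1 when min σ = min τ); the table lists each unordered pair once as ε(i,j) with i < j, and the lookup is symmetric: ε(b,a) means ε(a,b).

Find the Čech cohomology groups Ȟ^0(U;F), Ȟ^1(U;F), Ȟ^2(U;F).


Ȟ^0 = Z,  Ȟ^1 = 0,  Ȟ^2 = Z

nerve simplices:
  W12={t2,t4,t5} W13={t1,t2} W14={t1,t4,t5} W23={t2,t3} W24={t3,t4,t5} W34={t1,t3}
  W123={t2} W124={t4,t5} W134={t1} W234={t3}
C dims 4,6,4; δ0: rk 3, SNF 1^3; δ1: rk 3, SNF 1^3
degree 0: 4−3−0 = 1 → Ȟ^0 ≅ Z
degree 1: 6−3−3 = 0 → Ȟ^1 ≅ 0
degree 2: 4−0−3 = 1 → Ȟ^2 ≅ Z


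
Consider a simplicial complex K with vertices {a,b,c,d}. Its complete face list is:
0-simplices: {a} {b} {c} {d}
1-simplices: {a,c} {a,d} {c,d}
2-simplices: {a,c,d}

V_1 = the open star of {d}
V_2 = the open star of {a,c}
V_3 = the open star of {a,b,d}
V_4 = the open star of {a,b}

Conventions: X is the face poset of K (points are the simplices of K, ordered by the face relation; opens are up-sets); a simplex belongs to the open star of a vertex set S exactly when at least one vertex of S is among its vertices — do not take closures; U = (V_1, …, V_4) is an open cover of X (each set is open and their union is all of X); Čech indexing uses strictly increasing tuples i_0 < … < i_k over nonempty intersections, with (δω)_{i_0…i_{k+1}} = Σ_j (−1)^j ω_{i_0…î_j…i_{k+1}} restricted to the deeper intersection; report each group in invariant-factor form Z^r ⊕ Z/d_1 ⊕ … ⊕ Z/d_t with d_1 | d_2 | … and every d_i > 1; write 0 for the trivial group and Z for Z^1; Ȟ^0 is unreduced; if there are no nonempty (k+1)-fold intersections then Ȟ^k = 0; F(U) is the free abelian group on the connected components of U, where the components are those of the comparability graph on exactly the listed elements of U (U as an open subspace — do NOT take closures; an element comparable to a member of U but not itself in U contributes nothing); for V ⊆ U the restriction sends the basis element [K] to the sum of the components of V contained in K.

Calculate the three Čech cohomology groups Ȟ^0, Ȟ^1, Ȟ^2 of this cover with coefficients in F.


nonempty intersections:
  V1={{d},{a,d},{c,d},{a,c,d}} V2={{a},{c},{a,c},{a,d},{c,d},{a,c,d}} V3={{a},{b},{d},{a,c},{a,d},{c,d},{a,c,d}} V4={{a},{b},{a,c},{a,d},{a,c,d}}
  V12={{a,d},{c,d},{a,c,d}} V13={{d},{a,d},{c,d},{a,c,d}} V14={{a,d},{a,c,d}} V23={{a},{a,c},{a,d},{c,d},{a,c,d}} V24={{a},{a,c},{a,d},{a,c,d}} V34={{a},{b},{a,c},{a,d},{a,c,d}}
  V123={{a,d},{c,d},{a,c,d}} V124={{a,d},{a,c,d}} V134={{a,d},{a,c,d}} V234={{a},{a,c},{a,d},{a,c,d}}
  V1234={{a,d},{a,c,d}}
components per intersection:
  V1: {{d},{a,d},{c,d},{a,c,d}}
  V2: {{a},{c},{a,c},{a,d},{c,d},{a,c,d}}
  V3: {{a},{d},{a,c},{a,d},{c,d},{a,c,d}} {{b}}
  V4: {{a},{a,c},{a,d},{a,c,d}} {{b}}
  V12: {{a,d},{c,d},{a,c,d}}
  V13: {{d},{a,d},{c,d},{a,c,d}}
  V14: {{a,d},{a,c,d}}
  V23: {{a},{a,c},{a,d},{c,d},{a,c,d}}
  V24: {{a},{a,c},{a,d},{a,c,d}}
  V34: {{a},{a,c},{a,d},{a,c,d}} {{b}}
  V123: {{a,d},{c,d},{a,c,d}}
  V124: {{a,d},{a,c,d}}
  V134: {{a,d},{a,c,d}}
  V234: {{a},{a,c},{a,d},{a,c,d}}
  V1234: {{a,d},{a,c,d}}
C dims 6,7,4,1; δ0: rk 4, SNF 1^4; δ1: rk 3, SNF 1^3; δ2: rk 1, SNF 1^1
Ȟ^0: (6−4)−0=2 ⇒ Z^2
Ȟ^1: (7−3)−4=0 ⇒ 0
Ȟ^2: (4−1)−3=0 ⇒ 0

Ȟ^0 = Z^2,  Ȟ^1 = 0,  Ȟ^2 = 0


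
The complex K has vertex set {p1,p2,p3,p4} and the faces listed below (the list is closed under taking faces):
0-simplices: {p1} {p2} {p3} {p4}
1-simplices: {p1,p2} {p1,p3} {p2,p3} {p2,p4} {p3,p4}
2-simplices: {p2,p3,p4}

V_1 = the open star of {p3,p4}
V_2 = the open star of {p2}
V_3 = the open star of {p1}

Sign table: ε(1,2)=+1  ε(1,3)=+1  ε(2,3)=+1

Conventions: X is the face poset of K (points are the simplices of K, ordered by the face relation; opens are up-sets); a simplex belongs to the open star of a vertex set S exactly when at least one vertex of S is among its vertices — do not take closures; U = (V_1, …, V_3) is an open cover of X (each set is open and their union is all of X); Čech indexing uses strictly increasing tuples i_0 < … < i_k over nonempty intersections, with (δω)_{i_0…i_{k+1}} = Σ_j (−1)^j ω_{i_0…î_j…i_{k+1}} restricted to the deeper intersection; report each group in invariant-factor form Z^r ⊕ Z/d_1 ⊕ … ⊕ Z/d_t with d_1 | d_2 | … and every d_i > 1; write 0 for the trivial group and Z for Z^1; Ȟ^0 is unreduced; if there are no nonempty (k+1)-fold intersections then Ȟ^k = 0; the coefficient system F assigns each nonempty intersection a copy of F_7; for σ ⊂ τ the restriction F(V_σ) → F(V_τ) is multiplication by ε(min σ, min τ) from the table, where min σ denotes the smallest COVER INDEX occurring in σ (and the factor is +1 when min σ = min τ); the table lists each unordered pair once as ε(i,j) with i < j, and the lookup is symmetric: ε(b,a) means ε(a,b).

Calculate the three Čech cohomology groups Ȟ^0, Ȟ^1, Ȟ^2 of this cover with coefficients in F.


intersection data:
  V1={{p3},{p4},{p1,p3},{p2,p3},{p2,p4},{p3,p4},{p2,p3,p4}} V2={{p2},{p1,p2},{p2,p3},{p2,p4},{p2,p3,p4}} V3={{p1},{p1,p2},{p1,p3}}
  V12={{p2,p3},{p2,p4},{p2,p3,p4}} V13={{p1,p3}} V23={{p1,p2}}
C dims 3,3; δ0: rk_F7 2
Ȟ^0 = (3 − 2) − 0 = 1, so Ȟ^0 ≅ Z/7
Ȟ^1 = (3 − 0) − 2 = 1, so Ȟ^1 ≅ Z/7
Ȟ^2 = (0 − 0) − 0 = 0, so Ȟ^2 ≅ 0

Ȟ^0 = Z/7, Ȟ^1 = Z/7 and Ȟ^2 = 0


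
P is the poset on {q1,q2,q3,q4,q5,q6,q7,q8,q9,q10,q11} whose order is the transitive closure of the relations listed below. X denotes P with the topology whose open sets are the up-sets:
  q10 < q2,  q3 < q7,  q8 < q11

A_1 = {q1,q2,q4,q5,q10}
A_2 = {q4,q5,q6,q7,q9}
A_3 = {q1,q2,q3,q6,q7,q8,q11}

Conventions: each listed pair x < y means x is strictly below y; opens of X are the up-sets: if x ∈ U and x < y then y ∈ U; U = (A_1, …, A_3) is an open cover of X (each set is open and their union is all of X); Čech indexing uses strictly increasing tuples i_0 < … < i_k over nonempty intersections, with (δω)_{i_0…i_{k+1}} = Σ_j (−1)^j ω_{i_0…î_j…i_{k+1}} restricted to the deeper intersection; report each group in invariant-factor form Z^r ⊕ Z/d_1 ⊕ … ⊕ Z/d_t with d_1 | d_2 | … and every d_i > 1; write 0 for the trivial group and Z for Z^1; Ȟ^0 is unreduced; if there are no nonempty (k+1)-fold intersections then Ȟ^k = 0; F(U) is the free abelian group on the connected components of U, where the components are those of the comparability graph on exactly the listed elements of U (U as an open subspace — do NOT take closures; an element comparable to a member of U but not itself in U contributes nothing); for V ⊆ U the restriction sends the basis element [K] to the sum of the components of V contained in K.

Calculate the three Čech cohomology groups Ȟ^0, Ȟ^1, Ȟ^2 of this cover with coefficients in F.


Ȟ^0 ≅ Z^8; Ȟ^1 ≅ 0; Ȟ^2 ≅ 0

cover nerve:
  A12={q4,q5} A13={q1,q2} A23={q6,q7}
components per intersection:
  A1: {q1} {q2,q10} {q4} {q5}
  A2: {q4} {q5} {q6} {q7} {q9}
  A3: {q1} {q2} {q3,q7} {q6} {q8,q11}
  A12: {q4} {q5}
  A13: {q1} {q2}
  A23: {q6} {q7}
C dims 14,6; δ0: rk 6, SNF 1^6
Ȟ^0: (14−6)−0=8 ⇒ Z^8
Ȟ^1: (6−0)−6=0 ⇒ 0
Ȟ^2: (0−0)−0=0 ⇒ 0


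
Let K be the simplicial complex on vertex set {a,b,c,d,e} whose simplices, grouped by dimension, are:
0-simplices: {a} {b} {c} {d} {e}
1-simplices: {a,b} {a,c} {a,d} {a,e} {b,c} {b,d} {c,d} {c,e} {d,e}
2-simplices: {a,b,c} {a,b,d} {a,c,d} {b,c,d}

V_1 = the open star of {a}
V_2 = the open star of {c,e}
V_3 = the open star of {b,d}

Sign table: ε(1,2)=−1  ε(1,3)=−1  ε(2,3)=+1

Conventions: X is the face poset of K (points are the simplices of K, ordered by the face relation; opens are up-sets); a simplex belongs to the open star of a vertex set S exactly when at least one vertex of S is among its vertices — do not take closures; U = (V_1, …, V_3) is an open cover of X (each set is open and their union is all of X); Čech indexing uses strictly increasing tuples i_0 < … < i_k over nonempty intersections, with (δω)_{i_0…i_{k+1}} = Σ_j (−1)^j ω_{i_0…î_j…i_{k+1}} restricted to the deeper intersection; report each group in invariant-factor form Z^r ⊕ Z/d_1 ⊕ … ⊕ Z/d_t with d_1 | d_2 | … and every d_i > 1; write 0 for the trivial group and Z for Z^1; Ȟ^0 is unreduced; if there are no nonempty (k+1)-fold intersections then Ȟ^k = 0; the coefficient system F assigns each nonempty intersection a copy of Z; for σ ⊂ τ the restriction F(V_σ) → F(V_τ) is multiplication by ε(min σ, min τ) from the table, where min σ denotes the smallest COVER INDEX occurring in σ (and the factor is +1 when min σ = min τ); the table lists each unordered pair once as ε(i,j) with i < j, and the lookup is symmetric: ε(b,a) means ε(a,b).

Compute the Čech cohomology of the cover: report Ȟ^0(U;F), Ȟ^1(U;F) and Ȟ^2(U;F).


Ȟ^0 = Z; Ȟ^1 = 0; Ȟ^2 = 0

intersection data:
  V1={{a},{a,b},{a,c},{a,d},{a,e},{a,b,c},{a,b,d},{a,c,d}} V2={{c},{e},{a,c},{a,e},{b,c},{c,d},{c,e},{d,e},{a,b,c},{a,c,d},{b,c,d}} V3={{b},{d},{a,b},{a,d},{b,c},{b,d},{c,d},{d,e},{a,b,c},{a,b,d},{a,c,d},{b,c,d}}
  V12={{a,c},{a,e},{a,b,c},{a,c,d}} V13={{a,b},{a,d},{a,b,c},{a,b,d},{a,c,d}} V23={{b,c},{c,d},{d,e},{a,b,c},{a,c,d},{b,c,d}}
  V123={{a,b,c},{a,c,d}}
C dims 3,3,1; δ0: rk 2, SNF 1^2; δ1: rk 1, SNF 1^1
Ȟ^0 = (3 − 2) − 0 = 1, so Ȟ^0 ≅ Z
Ȟ^1 = (3 − 1) − 2 = 0, so Ȟ^1 ≅ 0
Ȟ^2 = (1 − 0) − 1 = 0, so Ȟ^2 ≅ 0


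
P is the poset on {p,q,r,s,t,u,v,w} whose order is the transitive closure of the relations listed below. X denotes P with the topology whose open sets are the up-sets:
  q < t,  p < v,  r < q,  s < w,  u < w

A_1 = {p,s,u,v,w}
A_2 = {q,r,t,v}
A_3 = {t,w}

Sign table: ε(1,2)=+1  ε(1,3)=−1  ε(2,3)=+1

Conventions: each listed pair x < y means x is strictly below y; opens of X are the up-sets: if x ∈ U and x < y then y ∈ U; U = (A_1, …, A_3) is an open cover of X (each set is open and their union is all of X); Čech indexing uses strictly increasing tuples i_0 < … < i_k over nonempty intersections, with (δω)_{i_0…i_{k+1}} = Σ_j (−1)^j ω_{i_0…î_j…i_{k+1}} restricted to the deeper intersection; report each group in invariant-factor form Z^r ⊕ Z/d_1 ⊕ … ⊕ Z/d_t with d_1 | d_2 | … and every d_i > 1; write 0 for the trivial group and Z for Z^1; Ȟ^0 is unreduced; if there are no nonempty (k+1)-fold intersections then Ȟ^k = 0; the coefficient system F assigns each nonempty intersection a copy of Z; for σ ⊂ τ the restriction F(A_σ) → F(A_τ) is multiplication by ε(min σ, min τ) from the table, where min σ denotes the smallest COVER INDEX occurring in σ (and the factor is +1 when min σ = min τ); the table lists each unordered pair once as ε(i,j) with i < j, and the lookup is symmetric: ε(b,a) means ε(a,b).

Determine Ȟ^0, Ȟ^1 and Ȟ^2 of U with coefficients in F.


Ȟ^0(U;F) ≅ 0, Ȟ^1(U;F) ≅ Z/2 and Ȟ^2(U;F) ≅ 0

nonempty overlaps:
  A12={v} A13={w} A23={t}
C dims 3,3; δ0: rk 3, SNF 1^2·2
degree 0: 3−3−0 = 0 → Ȟ^0 ≅ 0
degree 1: 3−0−3 = 0 plus torsion [2] → Ȟ^1 ≅ Z/2
degree 2: 0−0−0 = 0 → Ȟ^2 ≅ 0


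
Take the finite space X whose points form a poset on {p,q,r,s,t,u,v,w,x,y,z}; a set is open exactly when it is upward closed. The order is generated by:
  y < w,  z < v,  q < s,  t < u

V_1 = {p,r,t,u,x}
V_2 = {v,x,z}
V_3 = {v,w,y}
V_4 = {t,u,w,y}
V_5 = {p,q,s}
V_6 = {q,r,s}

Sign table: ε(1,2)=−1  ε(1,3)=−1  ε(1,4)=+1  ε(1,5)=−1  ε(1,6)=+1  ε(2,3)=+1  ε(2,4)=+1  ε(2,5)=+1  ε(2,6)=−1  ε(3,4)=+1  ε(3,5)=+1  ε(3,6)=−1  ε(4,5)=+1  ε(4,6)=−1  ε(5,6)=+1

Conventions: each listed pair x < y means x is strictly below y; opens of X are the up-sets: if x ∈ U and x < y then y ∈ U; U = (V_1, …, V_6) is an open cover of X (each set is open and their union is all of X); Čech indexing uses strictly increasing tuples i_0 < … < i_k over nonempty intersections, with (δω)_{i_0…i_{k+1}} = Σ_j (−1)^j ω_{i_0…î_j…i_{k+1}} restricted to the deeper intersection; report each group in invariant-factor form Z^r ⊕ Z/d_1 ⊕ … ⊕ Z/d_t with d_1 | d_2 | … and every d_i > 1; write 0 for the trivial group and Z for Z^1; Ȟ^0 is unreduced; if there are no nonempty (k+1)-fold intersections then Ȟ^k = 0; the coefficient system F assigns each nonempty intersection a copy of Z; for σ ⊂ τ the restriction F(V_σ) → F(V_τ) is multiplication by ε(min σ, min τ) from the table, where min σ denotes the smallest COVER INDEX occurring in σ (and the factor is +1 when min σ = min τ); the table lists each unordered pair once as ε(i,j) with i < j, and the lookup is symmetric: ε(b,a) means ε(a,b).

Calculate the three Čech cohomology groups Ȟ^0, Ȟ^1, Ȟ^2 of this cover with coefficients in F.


Ȟ^0(U;F) ≅ 0,  Ȟ^1(U;F) ≅ Z ⊕ Z/2,  Ȟ^2(U;F) ≅ 0

nonempty overlaps:
  V12={x} V14={t,u} V15={p} V16={r} V23={v} V34={w,y} V56={q,s}
C dims 6,7; δ0: rk 6, SNF 1^5·2
degree 0: 6−6−0 = 0 → Ȟ^0 ≅ 0
degree 1: 7−0−6 = 1 plus torsion [2] → Ȟ^1 ≅ Z ⊕ Z/2
degree 2: 0−0−0 = 0 → Ȟ^2 ≅ 0


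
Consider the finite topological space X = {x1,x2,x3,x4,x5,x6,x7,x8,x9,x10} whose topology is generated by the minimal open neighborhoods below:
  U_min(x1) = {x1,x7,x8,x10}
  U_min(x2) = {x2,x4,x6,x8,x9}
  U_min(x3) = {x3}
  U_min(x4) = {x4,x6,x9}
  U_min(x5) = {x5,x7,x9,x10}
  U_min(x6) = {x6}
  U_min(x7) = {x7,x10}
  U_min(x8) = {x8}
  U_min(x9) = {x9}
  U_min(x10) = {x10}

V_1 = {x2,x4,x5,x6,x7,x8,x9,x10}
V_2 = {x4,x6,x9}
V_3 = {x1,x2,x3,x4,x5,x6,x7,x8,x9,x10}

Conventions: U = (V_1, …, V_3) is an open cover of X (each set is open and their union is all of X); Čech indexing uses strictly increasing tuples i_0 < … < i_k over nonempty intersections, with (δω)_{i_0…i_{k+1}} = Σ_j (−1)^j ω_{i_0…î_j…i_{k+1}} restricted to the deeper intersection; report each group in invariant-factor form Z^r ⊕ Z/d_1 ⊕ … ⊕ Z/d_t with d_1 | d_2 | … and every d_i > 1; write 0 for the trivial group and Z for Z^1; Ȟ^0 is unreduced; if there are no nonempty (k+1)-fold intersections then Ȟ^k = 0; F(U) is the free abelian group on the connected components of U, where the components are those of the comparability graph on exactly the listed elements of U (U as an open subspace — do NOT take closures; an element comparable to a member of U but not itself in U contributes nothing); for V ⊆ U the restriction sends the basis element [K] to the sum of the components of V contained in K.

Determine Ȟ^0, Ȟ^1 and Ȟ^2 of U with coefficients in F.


nonempty overlaps:
  V12={x4,x6,x9} V13={x2,x4,x5,x6,x7,x8,x9,x10} V23={x4,x6,x9}
  V123={x4,x6,x9}
components per intersection:
  V1: {x2,x4,x5,x6,x7,x8,x9,x10}
  V2: {x4,x6,x9}
  V3: {x1,x2,x4,x5,x6,x7,x8,x9,x10} {x3}
  V12: {x4,x6,x9}
  V13: {x2,x4,x5,x6,x7,x8,x9,x10}
  V23: {x4,x6,x9}
  V123: {x4,x6,x9}
C dims 4,3,1; δ0: rk 2, SNF 1^2; δ1: rk 1, SNF 1^1
degree 0: 4−2−0 = 2 → Ȟ^0 ≅ Z^2
degree 1: 3−1−2 = 0 → Ȟ^1 ≅ 0
degree 2: 1−0−1 = 0 → Ȟ^2 ≅ 0

Ȟ^0 ≅ Z^2, Ȟ^1 ≅ 0, Ȟ^2 ≅ 0


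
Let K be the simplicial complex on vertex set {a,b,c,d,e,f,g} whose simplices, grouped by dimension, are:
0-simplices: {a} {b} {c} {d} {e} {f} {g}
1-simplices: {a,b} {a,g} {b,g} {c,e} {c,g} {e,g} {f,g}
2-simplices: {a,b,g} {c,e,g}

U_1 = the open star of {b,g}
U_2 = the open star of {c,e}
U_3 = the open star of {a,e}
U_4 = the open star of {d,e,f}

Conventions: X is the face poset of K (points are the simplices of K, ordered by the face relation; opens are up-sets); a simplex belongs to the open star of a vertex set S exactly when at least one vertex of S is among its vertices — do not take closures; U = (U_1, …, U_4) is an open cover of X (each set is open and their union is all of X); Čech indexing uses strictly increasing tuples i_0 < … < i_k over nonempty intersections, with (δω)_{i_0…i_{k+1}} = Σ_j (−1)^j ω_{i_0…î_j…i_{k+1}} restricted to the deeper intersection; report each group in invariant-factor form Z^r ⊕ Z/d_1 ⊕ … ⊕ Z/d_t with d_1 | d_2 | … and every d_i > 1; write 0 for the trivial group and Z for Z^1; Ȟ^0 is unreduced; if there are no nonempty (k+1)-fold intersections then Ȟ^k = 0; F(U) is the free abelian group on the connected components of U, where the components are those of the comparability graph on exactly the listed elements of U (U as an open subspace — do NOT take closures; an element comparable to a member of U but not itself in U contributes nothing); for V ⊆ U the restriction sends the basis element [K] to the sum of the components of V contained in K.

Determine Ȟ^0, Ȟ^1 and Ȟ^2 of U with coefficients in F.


nerve of the cover:
  U1={{b},{g},{a,b},{a,g},{b,g},{c,g},{e,g},{f,g},{a,b,g},{c,e,g}} U2={{c},{e},{c,e},{c,g},{e,g},{c,e,g}} U3={{a},{e},{a,b},{a,g},{c,e},{e,g},{a,b,g},{c,e,g}} U4={{d},{e},{f},{c,e},{e,g},{f,g},{c,e,g}}
  U12={{c,g},{e,g},{c,e,g}} U13={{a,b},{a,g},{e,g},{a,b,g},{c,e,g}} U14={{e,g},{f,g},{c,e,g}} U23={{e},{c,e},{e,g},{c,e,g}} U24={{e},{c,e},{e,g},{c,e,g}} U34={{e},{c,e},{e,g},{c,e,g}}
  U123={{e,g},{c,e,g}} U124={{e,g},{c,e,g}} U134={{e,g},{c,e,g}} U234={{e},{c,e},{e,g},{c,e,g}}
  U1234={{e,g},{c,e,g}}
components per intersection:
  U1: {{b},{g},{a,b},{a,g},{b,g},{c,g},{e,g},{f,g},{a,b,g},{c,e,g}}
  U2: {{c},{e},{c,e},{c,g},{e,g},{c,e,g}}
  U3: {{a},{a,b},{a,g},{a,b,g}} {{e},{c,e},{e,g},{c,e,g}}
  U4: {{d}} {{e},{c,e},{e,g},{c,e,g}} {{f},{f,g}}
  U12: {{c,g},{e,g},{c,e,g}}
  U13: {{a,b},{a,g},{a,b,g}} {{e,g},{c,e,g}}
  U14: {{e,g},{c,e,g}} {{f,g}}
  U23: {{e},{c,e},{e,g},{c,e,g}}
  U24: {{e},{c,e},{e,g},{c,e,g}}
  U34: {{e},{c,e},{e,g},{c,e,g}}
  U123: {{e,g},{c,e,g}}
  U124: {{e,g},{c,e,g}}
  U134: {{e,g},{c,e,g}}
  U234: {{e},{c,e},{e,g},{c,e,g}}
  U1234: {{e,g},{c,e,g}}
C dims 7,8,4,1; δ0: rk 5, SNF 1^5; δ1: rk 3, SNF 1^3; δ2: rk 1, SNF 1^1
Ȟ^0 = (7 − 5) − 0 = 2, so Ȟ^0 ≅ Z^2
Ȟ^1 = (8 − 3) − 5 = 0, so Ȟ^1 ≅ 0
Ȟ^2 = (4 − 1) − 3 = 0, so Ȟ^2 ≅ 0

Ȟ^0 = Z^2; Ȟ^1 = 0; Ȟ^2 = 0


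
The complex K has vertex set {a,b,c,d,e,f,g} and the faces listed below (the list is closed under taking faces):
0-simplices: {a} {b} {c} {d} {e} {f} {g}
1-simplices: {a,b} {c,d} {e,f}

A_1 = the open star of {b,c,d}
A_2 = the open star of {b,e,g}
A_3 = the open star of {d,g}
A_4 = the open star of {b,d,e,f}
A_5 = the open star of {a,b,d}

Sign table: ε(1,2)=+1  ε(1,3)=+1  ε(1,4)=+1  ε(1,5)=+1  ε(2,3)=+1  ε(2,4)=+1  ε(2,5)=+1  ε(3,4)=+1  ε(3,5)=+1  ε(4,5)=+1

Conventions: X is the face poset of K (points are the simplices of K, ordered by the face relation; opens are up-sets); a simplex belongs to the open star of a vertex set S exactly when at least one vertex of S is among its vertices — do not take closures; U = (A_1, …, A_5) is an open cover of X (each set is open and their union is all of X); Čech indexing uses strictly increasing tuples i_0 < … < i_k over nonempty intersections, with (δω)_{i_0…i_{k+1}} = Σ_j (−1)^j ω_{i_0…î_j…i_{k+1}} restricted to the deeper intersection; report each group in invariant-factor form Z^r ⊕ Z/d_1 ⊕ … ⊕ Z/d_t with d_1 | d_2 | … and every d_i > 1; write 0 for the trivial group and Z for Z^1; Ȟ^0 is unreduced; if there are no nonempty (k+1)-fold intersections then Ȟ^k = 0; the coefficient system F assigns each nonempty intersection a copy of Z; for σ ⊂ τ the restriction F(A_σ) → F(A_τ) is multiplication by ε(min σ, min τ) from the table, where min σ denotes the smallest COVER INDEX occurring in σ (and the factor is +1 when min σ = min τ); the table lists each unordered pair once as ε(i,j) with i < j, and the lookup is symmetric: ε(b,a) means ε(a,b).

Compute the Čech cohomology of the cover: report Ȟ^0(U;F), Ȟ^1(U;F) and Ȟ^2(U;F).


Ȟ^0(U;F) ≅ Z; Ȟ^1(U;F) ≅ Z; Ȟ^2(U;F) ≅ 0

cover nerve:
  A1={{b},{c},{d},{a,b},{c,d}} A2={{b},{e},{g},{a,b},{e,f}} A3={{d},{g},{c,d}} A4={{b},{d},{e},{f},{a,b},{c,d},{e,f}} A5={{a},{b},{d},{a,b},{c,d}}
  A12={{b},{a,b}} A13={{d},{c,d}} A14={{b},{d},{a,b},{c,d}} A15={{b},{d},{a,b},{c,d}} A23={{g}} A24={{b},{e},{a,b},{e,f}} A25={{b},{a,b}} A34={{d},{c,d}} A35={{d},{c,d}} A45={{b},{d},{a,b},{c,d}}
  A124={{b},{a,b}} A125={{b},{a,b}} A134={{d},{c,d}} A135={{d},{c,d}} A145={{b},{d},{a,b},{c,d}} A245={{b},{a,b}} A345={{d},{c,d}}
  A1245={{b},{a,b}} A1345={{d},{c,d}}
C dims 5,10,7,2; δ0: rk 4, SNF 1^4; δ1: rk 5, SNF 1^5; δ2: rk 2, SNF 1^2
Ȟ^0: (5−4)−0=1 ⇒ Z
Ȟ^1: (10−5)−4=1 ⇒ Z
Ȟ^2: (7−2)−5=0 ⇒ 0


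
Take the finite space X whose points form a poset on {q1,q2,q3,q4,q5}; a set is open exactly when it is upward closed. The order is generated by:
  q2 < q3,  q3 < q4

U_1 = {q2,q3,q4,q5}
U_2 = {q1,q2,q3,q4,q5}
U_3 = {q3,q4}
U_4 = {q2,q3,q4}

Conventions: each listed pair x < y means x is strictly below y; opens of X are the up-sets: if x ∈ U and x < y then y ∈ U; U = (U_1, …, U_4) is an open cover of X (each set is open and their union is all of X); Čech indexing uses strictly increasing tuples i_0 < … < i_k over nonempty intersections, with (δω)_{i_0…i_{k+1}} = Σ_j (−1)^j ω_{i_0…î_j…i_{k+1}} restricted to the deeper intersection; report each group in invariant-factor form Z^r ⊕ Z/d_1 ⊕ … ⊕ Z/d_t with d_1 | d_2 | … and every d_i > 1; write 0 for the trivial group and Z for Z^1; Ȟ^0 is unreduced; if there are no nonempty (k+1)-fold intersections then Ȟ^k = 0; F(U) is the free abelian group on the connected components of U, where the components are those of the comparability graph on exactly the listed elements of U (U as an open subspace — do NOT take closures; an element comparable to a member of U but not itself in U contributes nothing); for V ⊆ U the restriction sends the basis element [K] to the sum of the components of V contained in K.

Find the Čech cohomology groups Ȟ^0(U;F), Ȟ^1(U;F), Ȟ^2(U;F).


nerve of the cover:
  U12={q2,q3,q4,q5} U13={q3,q4} U14={q2,q3,q4} U23={q3,q4} U24={q2,q3,q4} U34={q3,q4}
  U123={q3,q4} U124={q2,q3,q4} U134={q3,q4} U234={q3,q4}
  U1234={q3,q4}
components per intersection:
  U1: {q2,q3,q4} {q5}
  U2: {q1} {q2,q3,q4} {q5}
  U3: {q3,q4}
  U4: {q2,q3,q4}
  U12: {q2,q3,q4} {q5}
  U13: {q3,q4}
  U14: {q2,q3,q4}
  U23: {q3,q4}
  U24: {q2,q3,q4}
  U34: {q3,q4}
  U123: {q3,q4}
  U124: {q2,q3,q4}
  U134: {q3,q4}
  U234: {q3,q4}
  U1234: {q3,q4}
C dims 7,7,4,1; δ0: rk 4, SNF 1^4; δ1: rk 3, SNF 1^3; δ2: rk 1, SNF 1^1
Ȟ^0 = (7 − 4) − 0 = 3, so Ȟ^0 ≅ Z^3
Ȟ^1 = (7 − 3) − 4 = 0, so Ȟ^1 ≅ 0
Ȟ^2 = (4 − 1) − 3 = 0, so Ȟ^2 ≅ 0

Ȟ^0 ≅ Z^3, Ȟ^1 ≅ 0, Ȟ^2 ≅ 0


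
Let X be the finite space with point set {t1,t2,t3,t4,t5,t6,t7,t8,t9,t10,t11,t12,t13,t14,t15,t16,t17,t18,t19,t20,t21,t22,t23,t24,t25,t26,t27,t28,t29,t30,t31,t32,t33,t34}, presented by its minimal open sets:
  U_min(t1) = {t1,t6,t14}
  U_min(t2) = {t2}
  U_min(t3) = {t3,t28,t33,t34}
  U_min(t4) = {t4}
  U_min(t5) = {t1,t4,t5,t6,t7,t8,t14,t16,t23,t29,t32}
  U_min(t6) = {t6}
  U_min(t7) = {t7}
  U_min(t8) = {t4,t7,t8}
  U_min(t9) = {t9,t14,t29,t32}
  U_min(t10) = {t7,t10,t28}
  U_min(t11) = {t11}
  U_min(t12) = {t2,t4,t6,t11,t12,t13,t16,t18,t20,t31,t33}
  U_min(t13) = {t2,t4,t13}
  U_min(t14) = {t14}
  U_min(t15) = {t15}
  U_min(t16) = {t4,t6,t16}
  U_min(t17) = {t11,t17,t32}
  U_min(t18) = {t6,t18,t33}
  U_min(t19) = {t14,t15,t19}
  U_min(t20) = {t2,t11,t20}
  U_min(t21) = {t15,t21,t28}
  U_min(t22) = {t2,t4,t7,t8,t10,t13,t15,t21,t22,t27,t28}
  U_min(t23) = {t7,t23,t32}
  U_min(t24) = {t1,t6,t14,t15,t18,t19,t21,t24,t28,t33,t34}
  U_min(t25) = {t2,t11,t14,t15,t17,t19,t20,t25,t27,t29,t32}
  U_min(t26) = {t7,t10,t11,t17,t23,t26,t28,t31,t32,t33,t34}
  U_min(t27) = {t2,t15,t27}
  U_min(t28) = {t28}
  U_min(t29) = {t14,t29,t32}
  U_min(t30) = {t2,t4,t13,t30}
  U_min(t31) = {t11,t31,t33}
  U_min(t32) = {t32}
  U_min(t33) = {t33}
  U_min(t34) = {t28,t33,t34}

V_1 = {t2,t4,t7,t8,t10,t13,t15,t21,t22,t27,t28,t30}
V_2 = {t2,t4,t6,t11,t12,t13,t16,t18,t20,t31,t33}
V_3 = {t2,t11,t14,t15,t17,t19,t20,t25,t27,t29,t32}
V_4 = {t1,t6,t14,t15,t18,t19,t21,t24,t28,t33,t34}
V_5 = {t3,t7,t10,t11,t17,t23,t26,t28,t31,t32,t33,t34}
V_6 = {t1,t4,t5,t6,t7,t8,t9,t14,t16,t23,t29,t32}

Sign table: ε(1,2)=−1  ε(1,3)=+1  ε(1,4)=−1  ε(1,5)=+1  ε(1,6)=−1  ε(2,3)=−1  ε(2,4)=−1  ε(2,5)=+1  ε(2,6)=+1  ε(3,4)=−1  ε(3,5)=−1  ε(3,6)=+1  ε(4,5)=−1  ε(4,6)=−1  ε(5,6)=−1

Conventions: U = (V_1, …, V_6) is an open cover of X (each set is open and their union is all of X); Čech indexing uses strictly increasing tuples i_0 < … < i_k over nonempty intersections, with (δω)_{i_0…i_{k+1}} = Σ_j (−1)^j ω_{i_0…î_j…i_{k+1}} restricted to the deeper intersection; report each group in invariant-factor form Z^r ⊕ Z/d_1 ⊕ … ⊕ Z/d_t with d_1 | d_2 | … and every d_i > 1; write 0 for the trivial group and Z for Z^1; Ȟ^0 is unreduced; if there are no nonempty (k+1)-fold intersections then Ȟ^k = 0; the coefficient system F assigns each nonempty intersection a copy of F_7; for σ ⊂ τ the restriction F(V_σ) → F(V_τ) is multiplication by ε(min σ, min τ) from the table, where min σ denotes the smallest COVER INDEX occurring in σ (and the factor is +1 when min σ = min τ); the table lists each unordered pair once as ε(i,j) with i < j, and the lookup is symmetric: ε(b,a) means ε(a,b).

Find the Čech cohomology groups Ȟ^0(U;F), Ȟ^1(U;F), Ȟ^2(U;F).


Ȟ^0 ≅ 0,  Ȟ^1 ≅ 0,  Ȟ^2 ≅ Z/7

nonempty intersections:
  V12={t2,t4,t13} V13={t2,t15,t27} V14={t15,t21,t28} V15={t7,t10,t28} V16={t4,t7,t8} V23={t2,t11,t20} V24={t6,t18,t33} V25={t11,t31,t33} V26={t4,t6,t16} V34={t14,t15,t19} V35={t11,t17,t32} V36={t14,t29,t32} V45={t28,t33,t34} V46={t1,t6,t14} V56={t7,t23,t32}
  V123={t2} V126={t4} V134={t15} V145={t28} V156={t7} V235={t11} V245={t33} V246={t6} V346={t14} V356={t32}
C dims 6,15,10; δ0: rk_F7 6; δ1: rk_F7 9
Ȟ^0: (6−6)−0=0 ⇒ 0
Ȟ^1: (15−9)−6=0 ⇒ 0
Ȟ^2: (10−0)−9=1 ⇒ Z/7


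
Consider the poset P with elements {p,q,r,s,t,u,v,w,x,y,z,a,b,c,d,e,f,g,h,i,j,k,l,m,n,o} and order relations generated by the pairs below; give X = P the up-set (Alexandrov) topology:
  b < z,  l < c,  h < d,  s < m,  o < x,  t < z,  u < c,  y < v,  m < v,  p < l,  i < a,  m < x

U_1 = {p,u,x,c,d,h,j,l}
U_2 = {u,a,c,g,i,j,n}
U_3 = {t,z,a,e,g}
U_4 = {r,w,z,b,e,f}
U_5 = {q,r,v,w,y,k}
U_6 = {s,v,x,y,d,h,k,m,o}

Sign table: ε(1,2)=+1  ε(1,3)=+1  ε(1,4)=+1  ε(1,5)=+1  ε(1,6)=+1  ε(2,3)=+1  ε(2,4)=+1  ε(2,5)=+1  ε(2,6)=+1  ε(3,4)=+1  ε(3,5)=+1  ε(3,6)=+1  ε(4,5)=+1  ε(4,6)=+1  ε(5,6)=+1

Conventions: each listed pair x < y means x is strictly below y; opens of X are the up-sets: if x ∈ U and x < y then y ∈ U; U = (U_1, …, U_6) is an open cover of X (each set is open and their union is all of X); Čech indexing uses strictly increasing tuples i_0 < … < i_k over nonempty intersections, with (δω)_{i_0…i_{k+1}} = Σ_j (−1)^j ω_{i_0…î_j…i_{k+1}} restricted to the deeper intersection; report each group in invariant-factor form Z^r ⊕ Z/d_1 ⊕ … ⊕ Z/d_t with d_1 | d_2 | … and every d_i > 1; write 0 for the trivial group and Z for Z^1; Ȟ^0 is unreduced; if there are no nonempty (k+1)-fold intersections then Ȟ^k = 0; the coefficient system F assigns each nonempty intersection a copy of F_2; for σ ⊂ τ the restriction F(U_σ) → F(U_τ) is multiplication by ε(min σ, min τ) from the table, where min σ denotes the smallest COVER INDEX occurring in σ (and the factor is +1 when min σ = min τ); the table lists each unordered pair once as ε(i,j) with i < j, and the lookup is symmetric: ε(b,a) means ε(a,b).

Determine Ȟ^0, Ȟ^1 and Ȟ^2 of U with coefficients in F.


Ȟ^0 ≅ Z/2, Ȟ^1 ≅ Z/2 and Ȟ^2 ≅ 0

nonempty overlaps:
  U12={u,c,j} U16={x,d,h} U23={a,g} U34={z,e} U45={r,w} U56={v,y,k}
C dims 6,6; δ0: rk_F2 5
degree 0: 6−5−0 = 1 → Ȟ^0 ≅ Z/2
degree 1: 6−0−5 = 1 → Ȟ^1 ≅ Z/2
degree 2: 0−0−0 = 0 → Ȟ^2 ≅ 0


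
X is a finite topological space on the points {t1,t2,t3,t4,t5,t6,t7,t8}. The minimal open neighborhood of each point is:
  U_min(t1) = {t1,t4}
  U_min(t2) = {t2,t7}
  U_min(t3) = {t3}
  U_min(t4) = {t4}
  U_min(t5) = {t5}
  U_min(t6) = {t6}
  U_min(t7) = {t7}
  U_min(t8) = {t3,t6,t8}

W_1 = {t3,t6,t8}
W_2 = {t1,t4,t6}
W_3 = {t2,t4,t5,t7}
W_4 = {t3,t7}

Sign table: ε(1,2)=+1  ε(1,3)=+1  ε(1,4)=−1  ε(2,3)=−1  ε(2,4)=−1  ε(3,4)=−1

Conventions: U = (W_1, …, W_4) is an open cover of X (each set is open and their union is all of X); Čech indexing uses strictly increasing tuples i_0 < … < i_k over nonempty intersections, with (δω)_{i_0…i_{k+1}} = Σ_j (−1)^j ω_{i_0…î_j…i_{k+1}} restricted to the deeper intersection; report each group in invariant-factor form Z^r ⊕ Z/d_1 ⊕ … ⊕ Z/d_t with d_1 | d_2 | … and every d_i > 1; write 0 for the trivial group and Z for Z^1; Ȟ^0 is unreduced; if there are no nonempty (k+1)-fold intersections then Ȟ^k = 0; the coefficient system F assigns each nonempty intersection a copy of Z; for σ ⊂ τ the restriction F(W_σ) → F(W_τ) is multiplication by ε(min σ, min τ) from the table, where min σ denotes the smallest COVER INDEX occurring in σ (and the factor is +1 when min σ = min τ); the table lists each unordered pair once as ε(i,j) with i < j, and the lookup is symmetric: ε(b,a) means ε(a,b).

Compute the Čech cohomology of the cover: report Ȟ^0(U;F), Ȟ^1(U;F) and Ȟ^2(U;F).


nonempty overlaps:
  W12={t6} W14={t3} W23={t4} W34={t7}
C dims 4,4; δ0: rk 4, SNF 1^3·2
degree 0: 4−4−0 = 0 → Ȟ^0 ≅ 0
degree 1: 4−0−4 = 0 plus torsion [2] → Ȟ^1 ≅ Z/2
degree 2: 0−0−0 = 0 → Ȟ^2 ≅ 0

Ȟ^0(U;F) ≅ 0; Ȟ^1(U;F) ≅ Z/2; Ȟ^2(U;F) ≅ 0


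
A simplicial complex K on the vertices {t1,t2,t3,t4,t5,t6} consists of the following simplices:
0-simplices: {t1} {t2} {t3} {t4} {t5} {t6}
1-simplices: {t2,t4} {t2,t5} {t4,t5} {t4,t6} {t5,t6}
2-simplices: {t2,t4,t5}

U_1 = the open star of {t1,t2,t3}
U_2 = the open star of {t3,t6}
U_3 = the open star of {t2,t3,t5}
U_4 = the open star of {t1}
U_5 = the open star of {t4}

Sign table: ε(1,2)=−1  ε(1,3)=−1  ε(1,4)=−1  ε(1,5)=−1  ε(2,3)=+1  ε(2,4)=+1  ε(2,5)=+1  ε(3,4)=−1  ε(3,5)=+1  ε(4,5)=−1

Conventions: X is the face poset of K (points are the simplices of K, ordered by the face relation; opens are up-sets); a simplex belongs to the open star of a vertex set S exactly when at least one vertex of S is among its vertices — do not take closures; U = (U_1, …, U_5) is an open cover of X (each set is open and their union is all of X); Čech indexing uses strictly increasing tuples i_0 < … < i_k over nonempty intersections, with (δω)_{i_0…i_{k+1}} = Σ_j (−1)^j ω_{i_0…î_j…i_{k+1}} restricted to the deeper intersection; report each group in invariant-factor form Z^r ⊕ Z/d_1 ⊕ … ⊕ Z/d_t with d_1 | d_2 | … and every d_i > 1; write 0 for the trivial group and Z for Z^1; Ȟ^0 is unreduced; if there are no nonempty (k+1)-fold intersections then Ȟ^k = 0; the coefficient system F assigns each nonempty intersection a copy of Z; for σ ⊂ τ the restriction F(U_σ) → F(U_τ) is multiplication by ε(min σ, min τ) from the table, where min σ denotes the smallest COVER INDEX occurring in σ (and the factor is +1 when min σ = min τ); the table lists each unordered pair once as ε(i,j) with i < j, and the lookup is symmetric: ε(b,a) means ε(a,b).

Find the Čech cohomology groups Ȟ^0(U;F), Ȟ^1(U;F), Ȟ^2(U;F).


cover nerve:
  U1={{t1},{t2},{t3},{t2,t4},{t2,t5},{t2,t4,t5}} U2={{t3},{t6},{t4,t6},{t5,t6}} U3={{t2},{t3},{t5},{t2,t4},{t2,t5},{t4,t5},{t5,t6},{t2,t4,t5}} U4={{t1}} U5={{t4},{t2,t4},{t4,t5},{t4,t6},{t2,t4,t5}}
  U12={{t3}} U13={{t2},{t3},{t2,t4},{t2,t5},{t2,t4,t5}} U14={{t1}} U15={{t2,t4},{t2,t4,t5}} U23={{t3},{t5,t6}} U25={{t4,t6}} U35={{t2,t4},{t4,t5},{t2,t4,t5}}
  U123={{t3}} U135={{t2,t4},{t2,t4,t5}}
C dims 5,7,2; δ0: rk 4, SNF 1^4; δ1: rk 2, SNF 1^2
Ȟ^0: (5−4)−0=1 ⇒ Z
Ȟ^1: (7−2)−4=1 ⇒ Z
Ȟ^2: (2−0)−2=0 ⇒ 0

Ȟ^0 ≅ Z, Ȟ^1 ≅ Z and Ȟ^2 ≅ 0


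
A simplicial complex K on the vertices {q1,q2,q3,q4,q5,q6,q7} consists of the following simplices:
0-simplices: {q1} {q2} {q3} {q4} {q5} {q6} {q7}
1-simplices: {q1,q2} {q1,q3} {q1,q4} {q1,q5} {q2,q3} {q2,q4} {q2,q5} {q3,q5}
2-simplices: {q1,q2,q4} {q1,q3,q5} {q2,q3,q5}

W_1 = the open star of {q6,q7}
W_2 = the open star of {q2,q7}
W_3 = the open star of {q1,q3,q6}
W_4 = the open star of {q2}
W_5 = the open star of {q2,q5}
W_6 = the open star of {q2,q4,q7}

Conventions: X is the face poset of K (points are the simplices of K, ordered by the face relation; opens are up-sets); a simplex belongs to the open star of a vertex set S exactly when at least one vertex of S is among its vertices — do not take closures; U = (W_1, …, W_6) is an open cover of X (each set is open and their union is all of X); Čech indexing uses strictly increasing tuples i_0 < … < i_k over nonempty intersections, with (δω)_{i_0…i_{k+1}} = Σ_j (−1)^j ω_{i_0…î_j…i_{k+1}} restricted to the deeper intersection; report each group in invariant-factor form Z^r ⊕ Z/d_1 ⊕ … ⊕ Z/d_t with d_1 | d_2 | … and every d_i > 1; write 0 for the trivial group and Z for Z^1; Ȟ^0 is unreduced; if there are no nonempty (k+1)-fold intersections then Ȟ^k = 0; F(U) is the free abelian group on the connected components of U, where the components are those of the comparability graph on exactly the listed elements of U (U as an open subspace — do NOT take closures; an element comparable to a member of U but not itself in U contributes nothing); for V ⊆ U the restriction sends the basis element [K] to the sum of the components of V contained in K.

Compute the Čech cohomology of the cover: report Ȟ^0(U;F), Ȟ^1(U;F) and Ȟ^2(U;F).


Ȟ^0(U;F) ≅ Z^3, Ȟ^1(U;F) ≅ Z, Ȟ^2(U;F) ≅ 0

cover nerve:
  W1={{q6},{q7}} W2={{q2},{q7},{q1,q2},{q2,q3},{q2,q4},{q2,q5},{q1,q2,q4},{q2,q3,q5}} W3={{q1},{q3},{q6},{q1,q2},{q1,q3},{q1,q4},{q1,q5},{q2,q3},{q3,q5},{q1,q2,q4},{q1,q3,q5},{q2,q3,q5}} W4={{q2},{q1,q2},{q2,q3},{q2,q4},{q2,q5},{q1,q2,q4},{q2,q3,q5}} W5={{q2},{q5},{q1,q2},{q1,q5},{q2,q3},{q2,q4},{q2,q5},{q3,q5},{q1,q2,q4},{q1,q3,q5},{q2,q3,q5}} W6={{q2},{q4},{q7},{q1,q2},{q1,q4},{q2,q3},{q2,q4},{q2,q5},{q1,q2,q4},{q2,q3,q5}}
  W12={{q7}} W13={{q6}} W16={{q7}} W23={{q1,q2},{q2,q3},{q1,q2,q4},{q2,q3,q5}} W24={{q2},{q1,q2},{q2,q3},{q2,q4},{q2,q5},{q1,q2,q4},{q2,q3,q5}} W25={{q2},{q1,q2},{q2,q3},{q2,q4},{q2,q5},{q1,q2,q4},{q2,q3,q5}} W26={{q2},{q7},{q1,q2},{q2,q3},{q2,q4},{q2,q5},{q1,q2,q4},{q2,q3,q5}} W34={{q1,q2},{q2,q3},{q1,q2,q4},{q2,q3,q5}} W35={{q1,q2},{q1,q5},{q2,q3},{q3,q5},{q1,q2,q4},{q1,q3,q5},{q2,q3,q5}} W36={{q1,q2},{q1,q4},{q2,q3},{q1,q2,q4},{q2,q3,q5}} W45={{q2},{q1,q2},{q2,q3},{q2,q4},{q2,q5},{q1,q2,q4},{q2,q3,q5}} W46={{q2},{q1,q2},{q2,q3},{q2,q4},{q2,q5},{q1,q2,q4},{q2,q3,q5}} W56={{q2},{q1,q2},{q2,q3},{q2,q4},{q2,q5},{q1,q2,q4},{q2,q3,q5}}
  W126={{q7}} W234={{q1,q2},{q2,q3},{q1,q2,q4},{q2,q3,q5}} W235={{q1,q2},{q2,q3},{q1,q2,q4},{q2,q3,q5}} W236={{q1,q2},{q2,q3},{q1,q2,q4},{q2,q3,q5}} W245={{q2},{q1,q2},{q2,q3},{q2,q4},{q2,q5},{q1,q2,q4},{q2,q3,q5}} W246={{q2},{q1,q2},{q2,q3},{q2,q4},{q2,q5},{q1,q2,q4},{q2,q3,q5}} W256={{q2},{q1,q2},{q2,q3},{q2,q4},{q2,q5},{q1,q2,q4},{q2,q3,q5}} W345={{q1,q2},{q2,q3},{q1,q2,q4},{q2,q3,q5}} W346={{q1,q2},{q2,q3},{q1,q2,q4},{q2,q3,q5}} W356={{q1,q2},{q2,q3},{q1,q2,q4},{q2,q3,q5}} W456={{q2},{q1,q2},{q2,q3},{q2,q4},{q2,q5},{q1,q2,q4},{q2,q3,q5}}
  W2345={{q1,q2},{q2,q3},{q1,q2,q4},{q2,q3,q5}} W2346={{q1,q2},{q2,q3},{q1,q2,q4},{q2,q3,q5}} W2356={{q1,q2},{q2,q3},{q1,q2,q4},{q2,q3,q5}} W2456={{q2},{q1,q2},{q2,q3},{q2,q4},{q2,q5},{q1,q2,q4},{q2,q3,q5}} W3456={{q1,q2},{q2,q3},{q1,q2,q4},{q2,q3,q5}}
  W23456={{q1,q2},{q2,q3},{q1,q2,q4},{q2,q3,q5}}
components per intersection:
  W1: {{q6}} {{q7}}
  W2: {{q2},{q1,q2},{q2,q3},{q2,q4},{q2,q5},{q1,q2,q4},{q2,q3,q5}} {{q7}}
  W3: {{q1},{q3},{q1,q2},{q1,q3},{q1,q4},{q1,q5},{q2,q3},{q3,q5},{q1,q2,q4},{q1,q3,q5},{q2,q3,q5}} {{q6}}
  W4: {{q2},{q1,q2},{q2,q3},{q2,q4},{q2,q5},{q1,q2,q4},{q2,q3,q5}}
  W5: {{q2},{q5},{q1,q2},{q1,q5},{q2,q3},{q2,q4},{q2,q5},{q3,q5},{q1,q2,q4},{q1,q3,q5},{q2,q3,q5}}
  W6: {{q2},{q4},{q1,q2},{q1,q4},{q2,q3},{q2,q4},{q2,q5},{q1,q2,q4},{q2,q3,q5}} {{q7}}
  W12: {{q7}}
  W13: {{q6}}
  W16: {{q7}}
  W23: {{q1,q2},{q1,q2,q4}} {{q2,q3},{q2,q3,q5}}
  W24: {{q2},{q1,q2},{q2,q3},{q2,q4},{q2,q5},{q1,q2,q4},{q2,q3,q5}}
  W25: {{q2},{q1,q2},{q2,q3},{q2,q4},{q2,q5},{q1,q2,q4},{q2,q3,q5}}
  W26: {{q2},{q1,q2},{q2,q3},{q2,q4},{q2,q5},{q1,q2,q4},{q2,q3,q5}} {{q7}}
  W34: {{q1,q2},{q1,q2,q4}} {{q2,q3},{q2,q3,q5}}
  W35: {{q1,q2},{q1,q2,q4}} {{q1,q5},{q2,q3},{q3,q5},{q1,q3,q5},{q2,q3,q5}}
  W36: {{q1,q2},{q1,q4},{q1,q2,q4}} {{q2,q3},{q2,q3,q5}}
  W45: {{q2},{q1,q2},{q2,q3},{q2,q4},{q2,q5},{q1,q2,q4},{q2,q3,q5}}
  W46: {{q2},{q1,q2},{q2,q3},{q2,q4},{q2,q5},{q1,q2,q4},{q2,q3,q5}}
  W56: {{q2},{q1,q2},{q2,q3},{q2,q4},{q2,q5},{q1,q2,q4},{q2,q3,q5}}
  W126: {{q7}}
  W234: {{q1,q2},{q1,q2,q4}} {{q2,q3},{q2,q3,q5}}
  W235: {{q1,q2},{q1,q2,q4}} {{q2,q3},{q2,q3,q5}}
  W236: {{q1,q2},{q1,q2,q4}} {{q2,q3},{q2,q3,q5}}
  W245: {{q2},{q1,q2},{q2,q3},{q2,q4},{q2,q5},{q1,q2,q4},{q2,q3,q5}}
  W246: {{q2},{q1,q2},{q2,q3},{q2,q4},{q2,q5},{q1,q2,q4},{q2,q3,q5}}
  W256: {{q2},{q1,q2},{q2,q3},{q2,q4},{q2,q5},{q1,q2,q4},{q2,q3,q5}}
  W345: {{q1,q2},{q1,q2,q4}} {{q2,q3},{q2,q3,q5}}
  W346: {{q1,q2},{q1,q2,q4}} {{q2,q3},{q2,q3,q5}}
  W356: {{q1,q2},{q1,q2,q4}} {{q2,q3},{q2,q3,q5}}
  W456: {{q2},{q1,q2},{q2,q3},{q2,q4},{q2,q5},{q1,q2,q4},{q2,q3,q5}}
  W2345: {{q1,q2},{q1,q2,q4}} {{q2,q3},{q2,q3,q5}}
  W2346: {{q1,q2},{q1,q2,q4}} {{q2,q3},{q2,q3,q5}}
  W2356: {{q1,q2},{q1,q2,q4}} {{q2,q3},{q2,q3,q5}}
  W2456: {{q2},{q1,q2},{q2,q3},{q2,q4},{q2,q5},{q1,q2,q4},{q2,q3,q5}}
  W3456: {{q1,q2},{q1,q2,q4}} {{q2,q3},{q2,q3,q5}}
  W23456: {{q1,q2},{q1,q2,q4}} {{q2,q3},{q2,q3,q5}}
C dims 10,18,17,9; δ0: rk 7, SNF 1^7; δ1: rk 10, SNF 1^10; δ2: rk 7, SNF 1^7
Ȟ^0: (10−7)−0=3 ⇒ Z^3
Ȟ^1: (18−10)−7=1 ⇒ Z
Ȟ^2: (17−7)−10=0 ⇒ 0


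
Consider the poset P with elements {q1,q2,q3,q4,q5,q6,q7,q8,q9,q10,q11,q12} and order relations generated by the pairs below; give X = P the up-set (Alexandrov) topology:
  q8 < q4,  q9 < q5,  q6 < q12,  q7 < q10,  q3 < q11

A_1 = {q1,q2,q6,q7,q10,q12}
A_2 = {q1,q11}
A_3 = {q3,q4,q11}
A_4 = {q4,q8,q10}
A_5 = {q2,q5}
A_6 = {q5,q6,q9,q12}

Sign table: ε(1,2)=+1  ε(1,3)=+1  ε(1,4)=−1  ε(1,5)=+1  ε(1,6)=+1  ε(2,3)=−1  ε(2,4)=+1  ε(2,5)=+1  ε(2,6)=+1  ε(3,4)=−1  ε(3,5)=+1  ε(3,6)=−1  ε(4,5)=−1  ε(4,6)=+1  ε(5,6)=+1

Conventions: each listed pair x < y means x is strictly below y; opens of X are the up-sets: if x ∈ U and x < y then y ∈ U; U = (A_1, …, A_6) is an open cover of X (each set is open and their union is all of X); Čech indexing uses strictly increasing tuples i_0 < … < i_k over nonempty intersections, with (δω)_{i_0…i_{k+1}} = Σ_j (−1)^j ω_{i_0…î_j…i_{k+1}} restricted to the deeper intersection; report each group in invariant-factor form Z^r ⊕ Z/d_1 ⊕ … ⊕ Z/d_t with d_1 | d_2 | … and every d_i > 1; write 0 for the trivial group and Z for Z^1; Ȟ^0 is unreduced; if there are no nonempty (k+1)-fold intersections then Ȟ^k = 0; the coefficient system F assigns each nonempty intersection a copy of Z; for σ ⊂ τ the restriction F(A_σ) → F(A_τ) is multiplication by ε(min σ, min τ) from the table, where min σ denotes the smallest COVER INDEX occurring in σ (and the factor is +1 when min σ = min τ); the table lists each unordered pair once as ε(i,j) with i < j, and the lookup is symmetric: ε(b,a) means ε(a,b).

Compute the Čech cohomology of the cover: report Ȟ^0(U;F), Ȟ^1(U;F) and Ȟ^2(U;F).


nerve of the cover:
  A12={q1} A14={q10} A15={q2} A16={q6,q12} A23={q11} A34={q4} A56={q5}
C dims 6,7; δ0: rk 6, SNF 1^5·2
Ȟ^0 = (6 − 6) − 0 = 0, so Ȟ^0 ≅ 0
Ȟ^1 = (7 − 0) − 6 = 1 plus torsion [2], so Ȟ^1 ≅ Z ⊕ Z/2
Ȟ^2 = (0 − 0) − 0 = 0, so Ȟ^2 ≅ 0

Ȟ^0 ≅ 0, Ȟ^1 ≅ Z ⊕ Z/2, Ȟ^2 ≅ 0
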